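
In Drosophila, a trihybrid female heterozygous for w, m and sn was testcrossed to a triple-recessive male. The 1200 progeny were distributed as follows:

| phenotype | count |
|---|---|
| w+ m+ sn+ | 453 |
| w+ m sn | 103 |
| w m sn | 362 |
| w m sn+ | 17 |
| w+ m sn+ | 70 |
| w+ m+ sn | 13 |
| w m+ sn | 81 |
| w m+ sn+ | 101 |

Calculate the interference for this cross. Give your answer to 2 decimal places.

0.15

The two most frequent reciprocal classes, w+ m+ sn+ and w m sn, are the parental types, so the F1 was w+ m+ sn+ / w m sn.
The two rarest classes, w+ m+ sn and w m sn+, are the double crossovers. Comparing them with the parentals, only the sn allele has switched, so sn is the middle locus and the order is m – sn – w.
m–sn: (151 + 30)/1200 = 0.1508; sn–w: (204 + 30)/1200 = 0.1950.
Expected DCO frequency = 0.1508 × 0.1950 ≈ 0.02941; observed = 30/1200 ≈ 0.02500.
Coefficient of coincidence = 0.02500/0.02941 ≈ 0.85; interference = 1 − 0.85 = 0.15.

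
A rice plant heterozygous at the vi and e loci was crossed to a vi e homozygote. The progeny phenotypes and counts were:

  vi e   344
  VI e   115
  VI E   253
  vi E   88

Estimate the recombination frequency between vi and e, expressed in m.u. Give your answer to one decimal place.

The two most frequent classes, VI E (253) and vi e (344), are the parental types, so the F1 was VI E / vi e.
The recombinant classes are VI e and vi E: 115 + 88 = 203.
Recombination frequency = 203/800 = 0.2537 ≈ 25.4%, i.e. 25.4 m.u.

25.4 m.u.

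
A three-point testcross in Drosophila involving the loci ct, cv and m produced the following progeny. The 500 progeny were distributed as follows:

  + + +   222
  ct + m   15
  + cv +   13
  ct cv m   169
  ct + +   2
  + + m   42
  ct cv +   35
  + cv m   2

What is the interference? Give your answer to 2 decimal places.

The two most frequent reciprocal classes, ct cv m and + + +, are the parental types, so the F1 was ct cv m / + + +.
The two rarest classes, + cv m and ct + +, are the double crossovers. Comparing them with the parentals, only the ct allele has switched, so ct is the middle locus and the order is cv – ct – m.
cv–ct: (28 + 4)/500 = 0.0640; ct–m: (77 + 4)/500 = 0.1620.
Expected DCO frequency = 0.0640 × 0.1620 ≈ 0.01037; observed = 4/500 ≈ 0.00800.
Coefficient of coincidence = 0.00800/0.01037 ≈ 0.77; interference = 1 − 0.77 = 0.23.

0.23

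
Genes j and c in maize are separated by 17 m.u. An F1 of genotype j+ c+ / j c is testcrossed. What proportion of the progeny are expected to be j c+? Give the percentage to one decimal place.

8.5%

A map distance of 17 m.u. corresponds to a recombination frequency of 0.170.
The F1 is j+ c+ / j c, so j c+ is a recombinant gamete class with expected frequency r/2 = 0.170/2 = 0.0850.
That is 0.0850 = 8.5% of the progeny.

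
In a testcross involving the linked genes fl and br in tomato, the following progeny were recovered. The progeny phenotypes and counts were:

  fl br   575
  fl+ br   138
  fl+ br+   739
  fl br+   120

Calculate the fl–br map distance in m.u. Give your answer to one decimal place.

The two most frequent classes, fl+ br+ (739) and fl br (575), are the parental types, so the F1 was fl+ br+ / fl br.
The recombinant classes are fl+ br and fl br+: 138 + 120 = 258.
Recombination frequency = 258/1572 = 0.1641 ≈ 16.4%, i.e. 16.4 m.u.

16.4 m.u.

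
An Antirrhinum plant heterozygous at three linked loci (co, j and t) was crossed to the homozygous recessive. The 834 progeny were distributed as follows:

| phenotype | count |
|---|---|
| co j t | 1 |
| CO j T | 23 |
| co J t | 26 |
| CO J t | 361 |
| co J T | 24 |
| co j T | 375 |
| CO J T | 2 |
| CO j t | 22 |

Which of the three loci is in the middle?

The two most frequent reciprocal classes, co j T and CO J t, are the parental types, so the F1 was co j T / CO J t.
The two rarest classes, co j t and CO J T, are the double crossovers. Comparing them with the parentals, only the t allele has switched, so t is the middle locus and the order is co – t – j.

t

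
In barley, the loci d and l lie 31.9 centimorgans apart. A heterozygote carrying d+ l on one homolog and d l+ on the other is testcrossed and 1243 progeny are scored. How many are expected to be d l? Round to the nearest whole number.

A map distance of 31.9 centimorgans corresponds to a recombination frequency of 0.319.
The F1 is d+ l / d l+, so d l is a recombinant gamete class with expected frequency r/2 = 0.319/2 = 0.1595.
Expected number = 0.1595 × 1243 = 198.26 ≈ 198.

198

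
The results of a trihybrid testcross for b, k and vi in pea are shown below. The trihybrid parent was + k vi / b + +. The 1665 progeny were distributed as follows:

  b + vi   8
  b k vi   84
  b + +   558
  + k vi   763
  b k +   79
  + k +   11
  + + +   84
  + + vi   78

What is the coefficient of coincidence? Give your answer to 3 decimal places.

The two rarest classes, + k + and b + vi, are the double crossovers. Comparing them with the parentals, only the vi allele has switched, so vi is the middle locus and the order is k – vi – b.
k–vi: (157 + 19)/1665 = 0.1057; vi–b: (168 + 19)/1665 = 0.1123.
Expected DCO frequency = 0.1057 × 0.1123 ≈ 0.01187; observed = 19/1665 ≈ 0.01141.
Coefficient of coincidence = 0.01141/0.01187 ≈ 0.961.

0.961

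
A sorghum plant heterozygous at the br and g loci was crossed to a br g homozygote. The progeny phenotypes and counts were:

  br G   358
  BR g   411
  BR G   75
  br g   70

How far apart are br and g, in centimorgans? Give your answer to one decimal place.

15.9 centimorgans

The two most frequent classes, BR g (411) and br G (358), are the parental types, so the F1 was BR g / br G.
The recombinant classes are BR G and br g: 75 + 70 = 145.
Recombination frequency = 145/914 = 0.1586 ≈ 15.9%, i.e. 15.9 centimorgans.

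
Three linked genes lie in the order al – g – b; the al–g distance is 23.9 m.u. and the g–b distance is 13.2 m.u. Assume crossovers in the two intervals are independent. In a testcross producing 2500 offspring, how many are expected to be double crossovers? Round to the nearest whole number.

79

Map distances give recombination frequencies of 0.239 and 0.132 for the two intervals.
With no interference, expected double-crossover frequency = 0.239 × 0.132 = 0.03155.
Expected number = 0.03155 × 2500 = 78.87 ≈ 79.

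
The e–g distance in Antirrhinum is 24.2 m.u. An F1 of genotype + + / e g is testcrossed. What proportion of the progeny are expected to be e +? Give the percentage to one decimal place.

12.1%

A map distance of 24.2 m.u. corresponds to a recombination frequency of 0.242.
The F1 is + + / e g, so e + is a recombinant gamete class with expected frequency r/2 = 0.242/2 = 0.1210.
That is 0.1210 = 12.1% of the progeny.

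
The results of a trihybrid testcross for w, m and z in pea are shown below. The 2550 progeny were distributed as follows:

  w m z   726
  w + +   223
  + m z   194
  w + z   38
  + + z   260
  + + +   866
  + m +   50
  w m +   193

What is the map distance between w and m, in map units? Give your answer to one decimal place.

19.8 map units

The two most frequent reciprocal classes, + + + and w m z, are the parental types, so the F1 was + + + / w m z.
The two rarest classes, + m + and w + z, are the double crossovers. Comparing them with the parentals, only the m allele has switched, so m is the middle locus and the order is z – m – w.
Crossovers in the m–w interval produce the single-crossover classes w + + and + m z (223 + 194 = 417) plus the double crossovers (88).
RF(m–w) = (417 + 88) / 2550 = 505/2550 = 0.1980 → 19.8 map units.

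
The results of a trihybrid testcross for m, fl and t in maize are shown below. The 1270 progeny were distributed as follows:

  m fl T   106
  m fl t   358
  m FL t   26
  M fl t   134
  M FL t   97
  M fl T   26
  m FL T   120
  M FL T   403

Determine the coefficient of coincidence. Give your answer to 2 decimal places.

0.85

The two most frequent reciprocal classes, m fl t and M FL T, are the parental types, so the F1 was m fl t / M FL T.
The two rarest classes, m FL t and M fl T, are the double crossovers. Comparing them with the parentals, only the fl allele has switched, so fl is the middle locus and the order is m – fl – t.
m–fl: (254 + 52)/1270 = 0.2409; fl–t: (203 + 52)/1270 = 0.2008.
Expected DCO frequency = 0.2409 × 0.2008 ≈ 0.04837; observed = 52/1270 ≈ 0.04094.
Coefficient of coincidence = 0.04094/0.04837 ≈ 0.85.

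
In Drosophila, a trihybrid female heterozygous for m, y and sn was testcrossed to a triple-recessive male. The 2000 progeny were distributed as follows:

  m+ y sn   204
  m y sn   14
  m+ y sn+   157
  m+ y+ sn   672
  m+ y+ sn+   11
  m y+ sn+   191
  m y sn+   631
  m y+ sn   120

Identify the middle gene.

The two most frequent reciprocal classes, m+ y+ sn and m y sn+, are the parental types, so the F1 was m+ y+ sn / m y sn+.
The two rarest classes, m+ y+ sn+ and m y sn, are the double crossovers. Comparing them with the parentals, only the sn allele has switched, so sn is the middle locus and the order is y – sn – m.

sn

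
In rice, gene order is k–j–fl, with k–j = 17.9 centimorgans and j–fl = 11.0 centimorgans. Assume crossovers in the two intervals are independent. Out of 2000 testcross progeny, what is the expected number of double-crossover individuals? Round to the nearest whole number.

39

Map distances give recombination frequencies of 0.179 and 0.110 for the two intervals.
With no interference, expected double-crossover frequency = 0.179 × 0.110 = 0.01969.
Expected number = 0.01969 × 2000 = 39.38 ≈ 39.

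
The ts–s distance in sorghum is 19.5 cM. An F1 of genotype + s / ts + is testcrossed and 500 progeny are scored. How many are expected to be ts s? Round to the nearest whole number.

A map distance of 19.5 cM corresponds to a recombination frequency of 0.195.
The F1 is + s / ts +, so ts s is a recombinant gamete class with expected frequency r/2 = 0.195/2 = 0.0975.
Expected number = 0.0975 × 500 = 48.75 ≈ 49.

49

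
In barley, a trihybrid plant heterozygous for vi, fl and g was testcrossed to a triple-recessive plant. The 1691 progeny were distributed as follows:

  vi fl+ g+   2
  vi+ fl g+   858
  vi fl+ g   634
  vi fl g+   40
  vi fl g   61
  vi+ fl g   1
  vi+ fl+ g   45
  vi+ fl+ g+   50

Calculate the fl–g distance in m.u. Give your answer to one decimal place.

6.7 m.u.

The two most frequent reciprocal classes, vi fl+ g and vi+ fl g+, are the parental types, so the F1 was vi fl+ g / vi+ fl g+.
The two rarest classes, vi fl+ g+ and vi+ fl g, are the double crossovers. Comparing them with the parentals, only the g allele has switched, so g is the middle locus and the order is vi – g – fl.
Crossovers in the g–fl interval produce the single-crossover classes vi fl g and vi+ fl+ g+ (61 + 50 = 111) plus the double crossovers (3).
RF(g–fl) = (111 + 3) / 1691 = 114/1691 = 0.0674 → 6.7 m.u.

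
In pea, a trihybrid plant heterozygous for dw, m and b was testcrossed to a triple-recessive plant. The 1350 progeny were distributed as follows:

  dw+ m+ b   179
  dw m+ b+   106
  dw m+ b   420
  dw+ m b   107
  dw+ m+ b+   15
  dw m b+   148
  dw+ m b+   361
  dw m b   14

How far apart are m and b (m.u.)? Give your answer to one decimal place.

17.9 m.u.

The two most frequent reciprocal classes, dw+ m b+ and dw m+ b, are the parental types, so the F1 was dw+ m b+ / dw m+ b.
The two rarest classes, dw+ m+ b+ and dw m b, are the double crossovers. Comparing them with the parentals, only the m allele has switched, so m is the middle locus and the order is b – m – dw.
Crossovers in the b–m interval produce the single-crossover classes dw+ m b and dw m+ b+ (107 + 106 = 213) plus the double crossovers (29).
RF(b–m) = (213 + 29) / 1350 = 242/1350 = 0.1793 → 17.9 m.u.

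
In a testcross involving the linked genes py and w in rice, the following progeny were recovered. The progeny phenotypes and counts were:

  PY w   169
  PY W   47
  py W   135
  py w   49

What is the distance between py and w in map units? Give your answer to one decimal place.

24.0 map units

The two most frequent classes, PY w (169) and py W (135), are the parental types, so the F1 was PY w / py W.
The recombinant classes are PY W and py w: 47 + 49 = 96.
Recombination frequency = 96/400 = 0.2400 ≈ 24.0%, i.e. 24.0 map units.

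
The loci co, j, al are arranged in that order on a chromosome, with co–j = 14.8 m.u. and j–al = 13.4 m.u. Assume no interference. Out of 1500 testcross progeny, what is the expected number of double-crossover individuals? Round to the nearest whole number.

30

Map distances give recombination frequencies of 0.148 and 0.134 for the two intervals.
With no interference, expected double-crossover frequency = 0.148 × 0.134 = 0.01983.
Expected number = 0.01983 × 1500 = 29.75 ≈ 30.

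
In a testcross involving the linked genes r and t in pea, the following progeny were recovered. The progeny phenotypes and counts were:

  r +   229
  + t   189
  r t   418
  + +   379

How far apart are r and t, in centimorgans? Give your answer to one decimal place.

34.4 centimorgans

The two most frequent classes, + + (379) and r t (418), are the parental types, so the F1 was + + / r t.
The recombinant classes are + t and r +: 189 + 229 = 418.
Recombination frequency = 418/1215 = 0.3440 ≈ 34.4%, i.e. 34.4 centimorgans.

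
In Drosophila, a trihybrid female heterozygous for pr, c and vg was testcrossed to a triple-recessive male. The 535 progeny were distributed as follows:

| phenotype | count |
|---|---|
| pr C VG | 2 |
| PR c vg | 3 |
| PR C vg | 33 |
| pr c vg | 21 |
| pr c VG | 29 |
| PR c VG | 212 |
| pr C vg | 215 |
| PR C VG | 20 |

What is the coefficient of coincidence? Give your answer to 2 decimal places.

0.87

The two most frequent reciprocal classes, PR c VG and pr C vg, are the parental types, so the F1 was PR c VG / pr C vg.
The two rarest classes, PR c vg and pr C VG, are the double crossovers. Comparing them with the parentals, only the vg allele has switched, so vg is the middle locus and the order is c – vg – pr.
c–vg: (41 + 5)/535 = 0.0860; vg–pr: (62 + 5)/535 = 0.1252.
Expected DCO frequency = 0.0860 × 0.1252 ≈ 0.01077; observed = 5/535 ≈ 0.00935.
Coefficient of coincidence = 0.00935/0.01077 ≈ 0.87.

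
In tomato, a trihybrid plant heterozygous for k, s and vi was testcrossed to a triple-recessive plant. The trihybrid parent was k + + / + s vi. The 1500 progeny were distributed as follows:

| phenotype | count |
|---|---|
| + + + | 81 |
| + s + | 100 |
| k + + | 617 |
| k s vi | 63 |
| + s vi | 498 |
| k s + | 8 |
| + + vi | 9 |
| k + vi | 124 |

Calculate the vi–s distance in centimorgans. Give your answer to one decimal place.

16.1 centimorgans

The two rarest classes, k s + and + + vi, are the double crossovers. Comparing them with the parentals, only the s allele has switched, so s is the middle locus and the order is k – s – vi.
Crossovers in the s–vi interval produce the single-crossover classes k + vi and + s + (124 + 100 = 224) plus the double crossovers (17).
RF(s–vi) = (224 + 17) / 1500 = 241/1500 = 0.1607 → 16.1 centimorgans.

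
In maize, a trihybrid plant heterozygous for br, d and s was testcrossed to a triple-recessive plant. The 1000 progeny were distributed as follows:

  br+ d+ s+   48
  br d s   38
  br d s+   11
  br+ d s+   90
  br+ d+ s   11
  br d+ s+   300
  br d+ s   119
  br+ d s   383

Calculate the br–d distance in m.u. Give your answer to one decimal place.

The two most frequent reciprocal classes, br+ d s and br d+ s+, are the parental types, so the F1 was br+ d s / br d+ s+.
The two rarest classes, br+ d+ s and br d s+, are the double crossovers. Comparing them with the parentals, only the d allele has switched, so d is the middle locus and the order is s – d – br.
Crossovers in the d–br interval produce the single-crossover classes br d s and br+ d+ s+ (38 + 48 = 86) plus the double crossovers (22).
RF(d–br) = (86 + 22) / 1000 = 108/1000 = 0.1080 → 10.8 m.u.

10.8 m.u.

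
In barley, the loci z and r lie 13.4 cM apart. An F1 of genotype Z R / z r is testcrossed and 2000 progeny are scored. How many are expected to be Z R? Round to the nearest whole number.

866

A map distance of 13.4 cM corresponds to a recombination frequency of 0.134.
The F1 is Z R / z r, so Z R is a parental gamete class with expected frequency (1 − r)/2 = 0.866/2 = 0.4330.
Expected number = 0.4330 × 2000 = 866.00 ≈ 866.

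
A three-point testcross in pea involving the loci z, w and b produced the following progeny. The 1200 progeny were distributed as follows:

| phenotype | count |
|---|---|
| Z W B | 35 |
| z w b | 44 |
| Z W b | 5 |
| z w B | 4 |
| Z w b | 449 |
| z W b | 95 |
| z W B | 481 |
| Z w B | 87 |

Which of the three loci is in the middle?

w

The two most frequent reciprocal classes, Z w b and z W B, are the parental types, so the F1 was Z w b / z W B.
The two rarest classes, Z W b and z w B, are the double crossovers. Comparing them with the parentals, only the w allele has switched, so w is the middle locus and the order is z – w – b.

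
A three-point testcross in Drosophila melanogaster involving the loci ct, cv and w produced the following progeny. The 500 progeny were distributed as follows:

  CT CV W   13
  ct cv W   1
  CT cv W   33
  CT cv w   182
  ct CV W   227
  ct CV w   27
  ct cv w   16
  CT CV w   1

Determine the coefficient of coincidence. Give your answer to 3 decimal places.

0.520

The two most frequent reciprocal classes, CT cv w and ct CV W, are the parental types, so the F1 was CT cv w / ct CV W.
The two rarest classes, CT CV w and ct cv W, are the double crossovers. Comparing them with the parentals, only the cv allele has switched, so cv is the middle locus and the order is w – cv – ct.
w–cv: (60 + 2)/500 = 0.1240; cv–ct: (29 + 2)/500 = 0.0620.
Expected DCO frequency = 0.1240 × 0.0620 ≈ 0.00769; observed = 2/500 ≈ 0.00400.
Coefficient of coincidence = 0.00400/0.00769 ≈ 0.520.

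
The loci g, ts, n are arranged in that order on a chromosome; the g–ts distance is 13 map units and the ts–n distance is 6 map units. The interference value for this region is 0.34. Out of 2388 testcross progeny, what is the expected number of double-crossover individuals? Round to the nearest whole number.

Map distances give recombination frequencies of 0.130 and 0.060 for the two intervals.
With interference 0.34 (so coincidence = 0.66), expected double-crossover frequency = 0.130 × 0.060 × 0.66 = 0.00515.
Expected number = 0.00515 × 2388 = 12.29 ≈ 12.

12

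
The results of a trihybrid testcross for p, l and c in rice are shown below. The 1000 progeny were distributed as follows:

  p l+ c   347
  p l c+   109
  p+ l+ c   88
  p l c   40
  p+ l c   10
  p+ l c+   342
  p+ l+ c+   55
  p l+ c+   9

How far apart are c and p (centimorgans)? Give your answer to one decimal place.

21.6 centimorgans

The two most frequent reciprocal classes, p+ l c+ and p l+ c, are the parental types, so the F1 was p+ l c+ / p l+ c.
The two rarest classes, p+ l c and p l+ c+, are the double crossovers. Comparing them with the parentals, only the c allele has switched, so c is the middle locus and the order is l – c – p.
Crossovers in the c–p interval produce the single-crossover classes p l c+ and p+ l+ c (109 + 88 = 197) plus the double crossovers (19).
RF(c–p) = (197 + 19) / 1000 = 216/1000 = 0.2160 → 21.6 centimorgans.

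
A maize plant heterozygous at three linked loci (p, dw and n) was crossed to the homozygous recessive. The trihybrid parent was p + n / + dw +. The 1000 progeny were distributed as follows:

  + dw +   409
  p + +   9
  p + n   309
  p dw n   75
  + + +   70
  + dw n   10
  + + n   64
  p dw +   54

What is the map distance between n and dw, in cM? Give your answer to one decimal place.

The two rarest classes, p + + and + dw n, are the double crossovers. Comparing them with the parentals, only the n allele has switched, so n is the middle locus and the order is p – n – dw.
Crossovers in the n–dw interval produce the single-crossover classes p dw n and + + + (75 + 70 = 145) plus the double crossovers (19).
RF(n–dw) = (145 + 19) / 1000 = 164/1000 = 0.1640 → 16.4 cM.

16.4 cM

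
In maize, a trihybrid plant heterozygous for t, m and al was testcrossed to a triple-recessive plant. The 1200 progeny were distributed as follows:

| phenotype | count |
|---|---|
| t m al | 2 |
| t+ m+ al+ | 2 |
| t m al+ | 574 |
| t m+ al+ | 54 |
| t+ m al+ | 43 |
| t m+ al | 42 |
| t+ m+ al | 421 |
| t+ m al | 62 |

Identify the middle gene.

al

The two most frequent reciprocal classes, t+ m+ al and t m al+, are the parental types, so the F1 was t+ m+ al / t m al+.
The two rarest classes, t+ m+ al+ and t m al, are the double crossovers. Comparing them with the parentals, only the al allele has switched, so al is the middle locus and the order is m – al – t.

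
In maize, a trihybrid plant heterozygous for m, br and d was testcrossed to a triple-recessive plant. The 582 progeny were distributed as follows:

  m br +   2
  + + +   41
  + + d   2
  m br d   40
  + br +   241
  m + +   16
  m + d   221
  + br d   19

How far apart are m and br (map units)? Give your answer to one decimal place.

The two most frequent reciprocal classes, + br + and m + d, are the parental types, so the F1 was + br + / m + d.
The two rarest classes, m br + and + + d, are the double crossovers. Comparing them with the parentals, only the m allele has switched, so m is the middle locus and the order is d – m – br.
Crossovers in the m–br interval produce the single-crossover classes + + + and m br d (41 + 40 = 81) plus the double crossovers (4).
RF(m–br) = (81 + 4) / 582 = 85/582 = 0.1460 → 14.6 map units.

14.6 map units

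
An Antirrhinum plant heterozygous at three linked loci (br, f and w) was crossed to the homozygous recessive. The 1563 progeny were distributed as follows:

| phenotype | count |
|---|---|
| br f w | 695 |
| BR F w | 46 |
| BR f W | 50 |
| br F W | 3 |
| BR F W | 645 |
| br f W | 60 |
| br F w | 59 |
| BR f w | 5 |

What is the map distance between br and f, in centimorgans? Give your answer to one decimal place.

The two most frequent reciprocal classes, BR F W and br f w, are the parental types, so the F1 was BR F W / br f w.
The two rarest classes, br F W and BR f w, are the double crossovers. Comparing them with the parentals, only the br allele has switched, so br is the middle locus and the order is f – br – w.
Crossovers in the f–br interval produce the single-crossover classes BR f W and br F w (50 + 59 = 109) plus the double crossovers (8).
RF(f–br) = (109 + 8) / 1563 = 117/1563 = 0.0749 → 7.5 centimorgans.

7.5 centimorgans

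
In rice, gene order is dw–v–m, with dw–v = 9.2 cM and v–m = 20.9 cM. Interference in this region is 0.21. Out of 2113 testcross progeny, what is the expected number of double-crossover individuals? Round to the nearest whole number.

32

Map distances give recombination frequencies of 0.092 and 0.209 for the two intervals.
With interference 0.21 (so coincidence = 0.79), expected double-crossover frequency = 0.092 × 0.209 × 0.79 = 0.01519.
Expected number = 0.01519 × 2113 = 32.10 ≈ 32.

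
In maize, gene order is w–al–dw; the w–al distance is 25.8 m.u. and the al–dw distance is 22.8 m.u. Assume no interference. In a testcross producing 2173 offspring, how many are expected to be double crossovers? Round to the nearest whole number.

Map distances give recombination frequencies of 0.258 and 0.228 for the two intervals.
With no interference, expected double-crossover frequency = 0.258 × 0.228 = 0.05882.
Expected number = 0.05882 × 2173 = 127.82 ≈ 128.

128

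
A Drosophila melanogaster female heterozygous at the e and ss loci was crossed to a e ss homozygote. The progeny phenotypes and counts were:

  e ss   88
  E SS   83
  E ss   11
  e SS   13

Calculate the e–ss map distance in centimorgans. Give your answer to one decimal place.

The two most frequent classes, E SS (83) and e ss (88), are the parental types, so the F1 was E SS / e ss.
The recombinant classes are E ss and e SS: 11 + 13 = 24.
Recombination frequency = 24/195 = 0.1231 ≈ 12.3%, i.e. 12.3 centimorgans.

12.3 centimorgans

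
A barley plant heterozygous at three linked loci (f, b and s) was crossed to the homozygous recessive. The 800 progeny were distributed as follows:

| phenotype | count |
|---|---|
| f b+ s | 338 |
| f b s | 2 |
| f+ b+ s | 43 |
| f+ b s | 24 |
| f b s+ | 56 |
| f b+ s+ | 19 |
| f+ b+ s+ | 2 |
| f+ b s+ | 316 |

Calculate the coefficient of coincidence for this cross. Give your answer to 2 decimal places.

0.66

The two most frequent reciprocal classes, f+ b s+ and f b+ s, are the parental types, so the F1 was f+ b s+ / f b+ s.
The two rarest classes, f+ b+ s+ and f b s, are the double crossovers. Comparing them with the parentals, only the b allele has switched, so b is the middle locus and the order is f – b – s.
f–b: (99 + 4)/800 = 0.1288; b–s: (43 + 4)/800 = 0.0587.
Expected DCO frequency = 0.1288 × 0.0587 ≈ 0.00756; observed = 4/800 ≈ 0.00500.
Coefficient of coincidence = 0.00500/0.00756 ≈ 0.66.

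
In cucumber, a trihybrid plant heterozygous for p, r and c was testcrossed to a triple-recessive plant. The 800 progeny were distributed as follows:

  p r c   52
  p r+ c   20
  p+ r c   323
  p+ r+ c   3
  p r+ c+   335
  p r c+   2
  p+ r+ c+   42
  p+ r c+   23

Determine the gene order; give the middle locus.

r

The two most frequent reciprocal classes, p+ r c and p r+ c+, are the parental types, so the F1 was p+ r c / p r+ c+.
The two rarest classes, p+ r+ c and p r c+, are the double crossovers. Comparing them with the parentals, only the r allele has switched, so r is the middle locus and the order is c – r – p.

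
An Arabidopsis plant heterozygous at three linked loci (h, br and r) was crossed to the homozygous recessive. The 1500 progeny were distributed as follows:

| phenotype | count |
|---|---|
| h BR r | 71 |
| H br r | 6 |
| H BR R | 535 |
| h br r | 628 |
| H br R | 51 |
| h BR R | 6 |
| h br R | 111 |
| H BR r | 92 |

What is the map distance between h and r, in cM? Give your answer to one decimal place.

The two most frequent reciprocal classes, H BR R and h br r, are the parental types, so the F1 was H BR R / h br r.
The two rarest classes, h BR R and H br r, are the double crossovers. Comparing them with the parentals, only the h allele has switched, so h is the middle locus and the order is br – h – r.
Crossovers in the h–r interval produce the single-crossover classes H BR r and h br R (92 + 111 = 203) plus the double crossovers (12).
RF(h–r) = (203 + 12) / 1500 = 215/1500 = 0.1433 → 14.3 cM.

14.3 cM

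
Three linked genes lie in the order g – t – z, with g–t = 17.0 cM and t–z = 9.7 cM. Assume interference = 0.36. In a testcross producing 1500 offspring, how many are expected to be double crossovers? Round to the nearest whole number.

16

Map distances give recombination frequencies of 0.170 and 0.097 for the two intervals.
With interference 0.36 (so coincidence = 0.64), expected double-crossover frequency = 0.170 × 0.097 × 0.64 = 0.01055.
Expected number = 0.01055 × 1500 = 15.83 ≈ 16.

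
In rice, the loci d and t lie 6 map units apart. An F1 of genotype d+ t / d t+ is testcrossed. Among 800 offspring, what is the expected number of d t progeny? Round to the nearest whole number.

A map distance of 6 map units corresponds to a recombination frequency of 0.060.
The F1 is d+ t / d t+, so d t is a recombinant gamete class with expected frequency r/2 = 0.060/2 = 0.0300.
Expected number = 0.0300 × 800 = 24.00 ≈ 24.

24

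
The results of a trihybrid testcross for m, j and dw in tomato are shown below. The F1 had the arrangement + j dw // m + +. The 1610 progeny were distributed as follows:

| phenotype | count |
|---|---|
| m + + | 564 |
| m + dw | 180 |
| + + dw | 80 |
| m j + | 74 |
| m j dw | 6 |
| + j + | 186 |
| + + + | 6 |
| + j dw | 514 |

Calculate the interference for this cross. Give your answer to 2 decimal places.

The two rarest classes, m j dw and + + +, are the double crossovers. Comparing them with the parentals, only the m allele has switched, so m is the middle locus and the order is j – m – dw.
j–m: (154 + 12)/1610 = 0.1031; m–dw: (366 + 12)/1610 = 0.2348.
Expected DCO frequency = 0.1031 × 0.2348 ≈ 0.02421; observed = 12/1610 ≈ 0.00745.
Coefficient of coincidence = 0.00745/0.02421 ≈ 0.31; interference = 1 − 0.31 = 0.69.

0.69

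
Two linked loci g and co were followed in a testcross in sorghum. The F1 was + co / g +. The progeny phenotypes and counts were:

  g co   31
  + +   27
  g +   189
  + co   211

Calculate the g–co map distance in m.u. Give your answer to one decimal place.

12.7 m.u.

The recombinant classes are + + and g co: 27 + 31 = 58.
Recombination frequency = 58/458 = 0.1266 ≈ 12.7%, i.e. 12.7 m.u.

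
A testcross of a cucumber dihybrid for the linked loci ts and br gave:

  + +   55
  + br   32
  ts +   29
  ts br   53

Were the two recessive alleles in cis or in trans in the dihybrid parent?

cis

The two most frequent classes are + + (55) and ts br (53); these are the parental (non-recombinant) types.
So the F1 carried + + on one chromosome and ts br on the other — the recessive alleles are on the same chromosome (cis / coupling).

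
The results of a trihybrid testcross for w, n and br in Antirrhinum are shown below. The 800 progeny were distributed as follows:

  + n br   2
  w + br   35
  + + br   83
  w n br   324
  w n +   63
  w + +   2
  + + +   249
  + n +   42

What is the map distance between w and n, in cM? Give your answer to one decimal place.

10.1 cM

The two most frequent reciprocal classes, w n br and + + +, are the parental types, so the F1 was w n br / + + +.
The two rarest classes, + n br and w + +, are the double crossovers. Comparing them with the parentals, only the w allele has switched, so w is the middle locus and the order is n – w – br.
Crossovers in the n–w interval produce the single-crossover classes w + br and + n + (35 + 42 = 77) plus the double crossovers (4).
RF(n–w) = (77 + 4) / 800 = 81/800 = 0.1013 → 10.1 cM.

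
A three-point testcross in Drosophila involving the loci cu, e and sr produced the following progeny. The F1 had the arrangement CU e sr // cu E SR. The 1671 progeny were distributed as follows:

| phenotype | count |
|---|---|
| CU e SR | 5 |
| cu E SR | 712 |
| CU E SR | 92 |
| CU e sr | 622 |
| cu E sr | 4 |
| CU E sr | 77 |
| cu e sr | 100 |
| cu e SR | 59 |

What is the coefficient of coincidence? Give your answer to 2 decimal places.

0.52

The two rarest classes, CU e SR and cu E sr, are the double crossovers. Comparing them with the parentals, only the sr allele has switched, so sr is the middle locus and the order is e – sr – cu.
e–sr: (136 + 9)/1671 = 0.0868; sr–cu: (192 + 9)/1671 = 0.1203.
Expected DCO frequency = 0.0868 × 0.1203 ≈ 0.01044; observed = 9/1671 ≈ 0.00539.
Coefficient of coincidence = 0.00539/0.01044 ≈ 0.52.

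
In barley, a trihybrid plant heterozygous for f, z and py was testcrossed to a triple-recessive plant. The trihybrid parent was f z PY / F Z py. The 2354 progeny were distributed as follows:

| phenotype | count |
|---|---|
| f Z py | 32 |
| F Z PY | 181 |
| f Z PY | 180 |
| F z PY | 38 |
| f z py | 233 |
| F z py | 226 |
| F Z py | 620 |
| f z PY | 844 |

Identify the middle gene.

The two rarest classes, F z PY and f Z py, are the double crossovers. Comparing them with the parentals, only the f allele has switched, so f is the middle locus and the order is py – f – z.

f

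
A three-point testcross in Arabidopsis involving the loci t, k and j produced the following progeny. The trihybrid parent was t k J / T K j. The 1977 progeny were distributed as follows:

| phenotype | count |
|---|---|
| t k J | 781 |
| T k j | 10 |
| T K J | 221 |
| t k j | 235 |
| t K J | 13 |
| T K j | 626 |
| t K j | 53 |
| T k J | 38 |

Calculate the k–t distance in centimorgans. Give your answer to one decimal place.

5.8 centimorgans

The two rarest classes, t K J and T k j, are the double crossovers. Comparing them with the parentals, only the k allele has switched, so k is the middle locus and the order is j – k – t.
Crossovers in the k–t interval produce the single-crossover classes T k J and t K j (38 + 53 = 91) plus the double crossovers (23).
RF(k–t) = (91 + 23) / 1977 = 114/1977 = 0.0577 → 5.8 centimorgans.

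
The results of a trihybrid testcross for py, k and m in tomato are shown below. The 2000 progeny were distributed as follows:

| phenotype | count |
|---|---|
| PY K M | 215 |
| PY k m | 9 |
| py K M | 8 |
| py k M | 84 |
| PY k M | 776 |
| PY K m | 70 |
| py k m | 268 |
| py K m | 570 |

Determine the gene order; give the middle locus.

The two most frequent reciprocal classes, PY k M and py K m, are the parental types, so the F1 was PY k M / py K m.
The two rarest classes, PY k m and py K M, are the double crossovers. Comparing them with the parentals, only the m allele has switched, so m is the middle locus and the order is k – m – py.

m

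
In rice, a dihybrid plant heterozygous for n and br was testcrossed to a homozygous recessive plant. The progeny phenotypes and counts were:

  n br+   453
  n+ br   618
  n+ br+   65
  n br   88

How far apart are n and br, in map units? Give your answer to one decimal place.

12.5 map units

The two most frequent classes, n+ br (618) and n br+ (453), are the parental types, so the F1 was n+ br / n br+.
The recombinant classes are n+ br+ and n br: 65 + 88 = 153.
Recombination frequency = 153/1224 = 0.1250 ≈ 12.5%, i.e. 12.5 map units.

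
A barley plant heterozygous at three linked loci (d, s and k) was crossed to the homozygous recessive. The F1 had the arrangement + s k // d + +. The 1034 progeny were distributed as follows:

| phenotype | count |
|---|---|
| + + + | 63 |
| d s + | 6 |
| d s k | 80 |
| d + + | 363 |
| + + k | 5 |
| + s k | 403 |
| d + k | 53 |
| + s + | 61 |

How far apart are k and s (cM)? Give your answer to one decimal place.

The two rarest classes, + + k and d s +, are the double crossovers. Comparing them with the parentals, only the s allele has switched, so s is the middle locus and the order is k – s – d.
Crossovers in the k–s interval produce the single-crossover classes + s + and d + k (61 + 53 = 114) plus the double crossovers (11).
RF(k–s) = (114 + 11) / 1034 = 125/1034 = 0.1209 → 12.1 cM.

12.1 cM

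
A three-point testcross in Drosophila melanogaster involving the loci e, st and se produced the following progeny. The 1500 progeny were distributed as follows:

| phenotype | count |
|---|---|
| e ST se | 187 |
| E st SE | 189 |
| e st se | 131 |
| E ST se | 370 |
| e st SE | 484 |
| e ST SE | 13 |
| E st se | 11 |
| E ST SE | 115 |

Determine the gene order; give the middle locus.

st

The two most frequent reciprocal classes, E ST se and e st SE, are the parental types, so the F1 was E ST se / e st SE.
The two rarest classes, E st se and e ST SE, are the double crossovers. Comparing them with the parentals, only the st allele has switched, so st is the middle locus and the order is se – st – e.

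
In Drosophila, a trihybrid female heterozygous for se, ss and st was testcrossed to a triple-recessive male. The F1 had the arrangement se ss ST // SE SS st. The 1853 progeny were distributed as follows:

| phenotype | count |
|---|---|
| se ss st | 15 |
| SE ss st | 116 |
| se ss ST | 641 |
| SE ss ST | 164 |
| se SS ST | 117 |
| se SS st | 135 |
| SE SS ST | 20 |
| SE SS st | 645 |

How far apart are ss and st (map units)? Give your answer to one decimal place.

14.5 map units

The two rarest classes, se ss st and SE SS ST, are the double crossovers. Comparing them with the parentals, only the st allele has switched, so st is the middle locus and the order is ss – st – se.
Crossovers in the ss–st interval produce the single-crossover classes se SS ST and SE ss st (117 + 116 = 233) plus the double crossovers (35).
RF(ss–st) = (233 + 35) / 1853 = 268/1853 = 0.1446 → 14.5 map units.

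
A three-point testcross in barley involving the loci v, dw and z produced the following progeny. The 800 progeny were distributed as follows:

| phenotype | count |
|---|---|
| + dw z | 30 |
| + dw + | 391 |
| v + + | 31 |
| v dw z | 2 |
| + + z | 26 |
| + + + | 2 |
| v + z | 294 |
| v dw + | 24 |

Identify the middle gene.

dw

The two most frequent reciprocal classes, v + z and + dw +, are the parental types, so the F1 was v + z / + dw +.
The two rarest classes, v dw z and + + +, are the double crossovers. Comparing them with the parentals, only the dw allele has switched, so dw is the middle locus and the order is v – dw – z.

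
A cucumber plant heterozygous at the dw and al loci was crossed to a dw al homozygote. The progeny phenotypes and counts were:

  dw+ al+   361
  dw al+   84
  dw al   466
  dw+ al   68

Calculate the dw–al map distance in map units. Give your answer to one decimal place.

The two most frequent classes, dw+ al+ (361) and dw al (466), are the parental types, so the F1 was dw+ al+ / dw al.
The recombinant classes are dw+ al and dw al+: 68 + 84 = 152.
Recombination frequency = 152/979 = 0.1553 ≈ 15.5%, i.e. 15.5 map units.

15.5 map units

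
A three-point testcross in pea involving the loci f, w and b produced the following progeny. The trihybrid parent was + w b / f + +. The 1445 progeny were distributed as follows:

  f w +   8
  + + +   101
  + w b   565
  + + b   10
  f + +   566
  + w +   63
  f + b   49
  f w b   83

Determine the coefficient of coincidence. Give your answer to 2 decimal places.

The two rarest classes, + + b and f w +, are the double crossovers. Comparing them with the parentals, only the w allele has switched, so w is the middle locus and the order is b – w – f.
b–w: (112 + 18)/1445 = 0.0900; w–f: (184 + 18)/1445 = 0.1398.
Expected DCO frequency = 0.0900 × 0.1398 ≈ 0.01258; observed = 18/1445 ≈ 0.01246.
Coefficient of coincidence = 0.01246/0.01258 ≈ 0.99.

0.99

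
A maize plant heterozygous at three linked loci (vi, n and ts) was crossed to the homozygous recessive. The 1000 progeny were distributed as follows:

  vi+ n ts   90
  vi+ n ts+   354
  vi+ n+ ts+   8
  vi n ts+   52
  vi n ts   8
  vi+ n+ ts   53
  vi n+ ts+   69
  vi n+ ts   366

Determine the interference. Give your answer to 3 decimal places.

0.244

The two most frequent reciprocal classes, vi n+ ts and vi+ n ts+, are the parental types, so the F1 was vi n+ ts / vi+ n ts+.
The two rarest classes, vi n ts and vi+ n+ ts+, are the double crossovers. Comparing them with the parentals, only the n allele has switched, so n is the middle locus and the order is vi – n – ts.
vi–n: (105 + 16)/1000 = 0.1210; n–ts: (159 + 16)/1000 = 0.1750.
Expected DCO frequency = 0.1210 × 0.1750 ≈ 0.02117; observed = 16/1000 ≈ 0.01600.
Coefficient of coincidence = 0.01600/0.02117 ≈ 0.756; interference = 1 − 0.756 = 0.244.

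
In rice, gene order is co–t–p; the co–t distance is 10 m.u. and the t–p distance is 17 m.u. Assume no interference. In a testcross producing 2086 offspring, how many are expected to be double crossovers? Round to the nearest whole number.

Map distances give recombination frequencies of 0.100 and 0.170 for the two intervals.
With no interference, expected double-crossover frequency = 0.100 × 0.170 = 0.01700.
Expected number = 0.01700 × 2086 = 35.46 ≈ 35.

35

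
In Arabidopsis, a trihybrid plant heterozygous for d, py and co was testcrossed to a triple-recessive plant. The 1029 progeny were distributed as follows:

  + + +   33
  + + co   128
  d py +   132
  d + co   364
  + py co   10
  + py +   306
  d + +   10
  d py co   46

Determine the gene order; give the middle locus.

co

The two most frequent reciprocal classes, d + co and + py +, are the parental types, so the F1 was d + co / + py +.
The two rarest classes, d + + and + py co, are the double crossovers. Comparing them with the parentals, only the co allele has switched, so co is the middle locus and the order is d – co – py.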